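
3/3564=1/1188 = 0.00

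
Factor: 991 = 991^1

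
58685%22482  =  13721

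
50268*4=201072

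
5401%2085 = 1231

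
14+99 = 113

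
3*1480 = 4440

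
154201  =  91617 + 62584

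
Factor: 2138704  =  2^4*133669^1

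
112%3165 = 112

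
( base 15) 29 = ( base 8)47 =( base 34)15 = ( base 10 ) 39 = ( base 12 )33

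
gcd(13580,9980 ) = 20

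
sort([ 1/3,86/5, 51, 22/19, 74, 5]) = [ 1/3, 22/19,5,86/5,51, 74 ] 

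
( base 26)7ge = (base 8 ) 12052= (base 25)86C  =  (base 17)10EB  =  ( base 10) 5162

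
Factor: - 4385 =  -5^1 *877^1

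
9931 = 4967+4964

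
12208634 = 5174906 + 7033728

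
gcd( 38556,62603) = 1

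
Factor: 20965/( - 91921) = -5^1 * 7^1*599^1*91921^(-1 ) 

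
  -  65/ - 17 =3 + 14/17 =3.82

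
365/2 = 182+1/2 = 182.50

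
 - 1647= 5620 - 7267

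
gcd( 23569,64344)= 7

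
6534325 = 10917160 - 4382835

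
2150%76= 22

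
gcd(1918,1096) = 274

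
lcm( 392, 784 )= 784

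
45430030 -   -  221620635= 267050665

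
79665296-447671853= - 368006557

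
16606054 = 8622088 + 7983966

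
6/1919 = 6/1919 = 0.00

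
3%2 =1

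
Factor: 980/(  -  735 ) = - 4/3 = -2^2*3^( - 1 )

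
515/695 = 103/139 = 0.74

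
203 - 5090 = -4887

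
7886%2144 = 1454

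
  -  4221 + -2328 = - 6549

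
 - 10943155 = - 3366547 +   -  7576608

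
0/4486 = 0= 0.00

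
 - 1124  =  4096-5220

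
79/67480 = 79/67480 = 0.00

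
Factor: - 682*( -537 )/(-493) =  - 2^1 * 3^1*11^1*17^(  -  1)*29^ ( - 1)*31^1*179^1 = -366234/493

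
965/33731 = 965/33731 = 0.03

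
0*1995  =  0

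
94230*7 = 659610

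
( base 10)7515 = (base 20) IFF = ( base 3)101022100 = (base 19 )11fa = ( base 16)1d5b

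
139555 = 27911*5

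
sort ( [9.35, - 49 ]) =[ -49,9.35 ] 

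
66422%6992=3494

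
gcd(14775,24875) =25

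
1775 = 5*355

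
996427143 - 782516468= 213910675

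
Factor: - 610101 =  - 3^2*67789^1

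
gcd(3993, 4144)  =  1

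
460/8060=23/403 = 0.06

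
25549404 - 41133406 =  - 15584002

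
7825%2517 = 274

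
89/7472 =89/7472 = 0.01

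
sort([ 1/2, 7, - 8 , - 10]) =[ - 10, - 8, 1/2 , 7 ]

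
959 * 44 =42196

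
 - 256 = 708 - 964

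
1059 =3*353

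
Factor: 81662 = 2^1 * 7^1*19^1 * 307^1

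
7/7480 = 7/7480 = 0.00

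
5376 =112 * 48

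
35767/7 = 5109 + 4/7=5109.57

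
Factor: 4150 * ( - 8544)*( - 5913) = 209660788800 =2^6*3^5 * 5^2 * 73^1 *83^1*89^1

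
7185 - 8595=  - 1410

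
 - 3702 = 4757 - 8459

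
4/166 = 2/83= 0.02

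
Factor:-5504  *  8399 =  - 46228096 = -2^7 * 37^1*43^1*227^1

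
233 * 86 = 20038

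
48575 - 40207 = 8368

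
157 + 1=158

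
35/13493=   35/13493 =0.00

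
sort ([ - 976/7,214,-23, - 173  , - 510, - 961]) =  [ - 961, - 510, - 173, - 976/7, - 23,214 ] 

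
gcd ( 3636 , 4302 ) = 18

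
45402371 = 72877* 623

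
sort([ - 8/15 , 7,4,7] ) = [ - 8/15,4, 7,7]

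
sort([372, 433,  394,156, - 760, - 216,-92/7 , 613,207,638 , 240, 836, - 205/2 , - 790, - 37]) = [ - 790, - 760, - 216, - 205/2,-37, - 92/7, 156,207,240,372, 394, 433 , 613, 638, 836 ] 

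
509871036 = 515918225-6047189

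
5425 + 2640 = 8065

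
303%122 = 59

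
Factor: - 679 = -7^1 * 97^1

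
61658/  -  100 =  - 30829/50 = - 616.58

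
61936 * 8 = 495488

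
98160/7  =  98160/7  =  14022.86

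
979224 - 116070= 863154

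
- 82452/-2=41226 + 0/1 = 41226.00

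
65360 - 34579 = 30781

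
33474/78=5579/13 = 429.15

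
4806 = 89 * 54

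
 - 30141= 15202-45343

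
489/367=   489/367  =  1.33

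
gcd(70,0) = 70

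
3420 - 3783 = - 363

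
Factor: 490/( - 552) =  - 245/276 = -  2^(  -  2)*3^( - 1 )*5^1*7^2*23^ ( - 1)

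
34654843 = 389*89087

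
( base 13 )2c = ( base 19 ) 20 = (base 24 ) 1E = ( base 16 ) 26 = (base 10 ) 38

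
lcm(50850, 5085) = 50850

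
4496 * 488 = 2194048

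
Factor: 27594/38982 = 63/89 = 3^2*7^1 *89^( - 1 )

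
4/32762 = 2/16381  =  0.00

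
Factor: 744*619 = 460536 = 2^3*3^1*31^1*619^1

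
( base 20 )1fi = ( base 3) 222121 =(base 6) 3154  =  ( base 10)718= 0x2ce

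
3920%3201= 719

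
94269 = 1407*67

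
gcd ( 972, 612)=36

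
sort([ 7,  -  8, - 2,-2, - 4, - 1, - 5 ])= [ -8, - 5, - 4, - 2 , - 2, - 1 , 7 ] 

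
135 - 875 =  - 740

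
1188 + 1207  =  2395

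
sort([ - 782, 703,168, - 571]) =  [ - 782,-571,168, 703 ]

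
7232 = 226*32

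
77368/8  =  9671 =9671.00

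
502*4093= 2054686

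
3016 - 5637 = -2621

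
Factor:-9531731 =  - 11^1 * 127^1 *6823^1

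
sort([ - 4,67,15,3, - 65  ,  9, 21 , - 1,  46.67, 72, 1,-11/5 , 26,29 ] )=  [- 65,-4, - 11/5,  -  1, 1,3, 9,15,21, 26,29, 46.67  ,  67,72] 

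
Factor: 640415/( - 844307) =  - 5^1 * 23^(- 1)*349^1*367^1 * 36709^( - 1)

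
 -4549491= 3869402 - 8418893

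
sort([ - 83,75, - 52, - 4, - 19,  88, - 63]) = [ - 83,  -  63, - 52 , - 19,-4, 75,88]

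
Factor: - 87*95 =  - 3^1*5^1*19^1*29^1 = - 8265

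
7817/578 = 7817/578 = 13.52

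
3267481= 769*4249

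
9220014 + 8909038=18129052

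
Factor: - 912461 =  - 11^2*7541^1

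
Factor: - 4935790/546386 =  - 5^1*273193^( - 1)*493579^1 = - 2467895/273193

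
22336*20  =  446720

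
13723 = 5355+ 8368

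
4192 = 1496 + 2696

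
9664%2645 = 1729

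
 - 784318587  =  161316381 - 945634968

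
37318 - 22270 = 15048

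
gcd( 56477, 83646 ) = 1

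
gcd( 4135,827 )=827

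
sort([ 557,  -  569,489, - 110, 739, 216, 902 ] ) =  [ - 569, - 110,216,489,557, 739, 902 ]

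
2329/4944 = 2329/4944 = 0.47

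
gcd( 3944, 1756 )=4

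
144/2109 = 48/703 = 0.07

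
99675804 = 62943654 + 36732150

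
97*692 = 67124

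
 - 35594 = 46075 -81669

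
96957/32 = 3029 + 29/32 = 3029.91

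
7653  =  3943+3710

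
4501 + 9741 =14242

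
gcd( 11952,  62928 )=144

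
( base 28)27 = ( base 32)1V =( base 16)3f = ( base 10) 63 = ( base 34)1T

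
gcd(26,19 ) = 1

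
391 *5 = 1955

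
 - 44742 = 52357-97099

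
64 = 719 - 655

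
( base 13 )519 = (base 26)179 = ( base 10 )867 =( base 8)1543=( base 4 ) 31203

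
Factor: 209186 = 2^1*104593^1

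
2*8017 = 16034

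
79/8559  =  79/8559= 0.01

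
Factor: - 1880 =-2^3*5^1*47^1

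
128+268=396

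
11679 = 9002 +2677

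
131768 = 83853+47915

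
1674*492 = 823608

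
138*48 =6624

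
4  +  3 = 7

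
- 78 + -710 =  - 788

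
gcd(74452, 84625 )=1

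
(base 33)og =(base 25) 178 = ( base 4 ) 30220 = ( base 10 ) 808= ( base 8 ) 1450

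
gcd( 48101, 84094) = 1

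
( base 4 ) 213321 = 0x9f9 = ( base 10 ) 2553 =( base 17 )8E3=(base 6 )15453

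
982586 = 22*44663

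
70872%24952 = 20968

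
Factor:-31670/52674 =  - 3^ ( - 1)*5^1*3167^1*8779^(  -  1) = -15835/26337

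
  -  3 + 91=88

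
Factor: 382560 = 2^5*3^1* 5^1*797^1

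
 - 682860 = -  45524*15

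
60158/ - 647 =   -  60158/647 = - 92.98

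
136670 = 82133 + 54537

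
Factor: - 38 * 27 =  - 2^1 * 3^3*19^1   =  - 1026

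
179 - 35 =144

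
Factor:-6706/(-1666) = 7^ ( - 1)*17^( - 1) * 479^1= 479/119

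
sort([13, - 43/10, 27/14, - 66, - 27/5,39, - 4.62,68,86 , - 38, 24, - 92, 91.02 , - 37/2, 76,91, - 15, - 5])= [ - 92, - 66 ,  -  38, - 37/2, - 15, - 27/5, - 5, - 4.62, - 43/10,27/14,13,  24, 39 , 68 , 76, 86, 91, 91.02] 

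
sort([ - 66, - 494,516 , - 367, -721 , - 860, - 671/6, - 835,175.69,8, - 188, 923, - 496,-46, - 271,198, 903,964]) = [ -860, - 835, - 721, - 496,-494, - 367, - 271, - 188, - 671/6, - 66, - 46,  8,175.69,198,516 , 903, 923 , 964] 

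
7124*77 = 548548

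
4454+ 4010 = 8464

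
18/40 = 9/20= 0.45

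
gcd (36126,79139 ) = 1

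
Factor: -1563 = - 3^1*521^1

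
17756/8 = 4439/2 = 2219.50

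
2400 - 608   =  1792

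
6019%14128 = 6019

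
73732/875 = 84 + 232/875 = 84.27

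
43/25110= 43/25110 = 0.00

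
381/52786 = 381/52786= 0.01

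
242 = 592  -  350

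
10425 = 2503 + 7922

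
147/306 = 49/102 = 0.48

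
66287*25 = 1657175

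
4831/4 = 1207 + 3/4 = 1207.75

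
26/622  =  13/311 = 0.04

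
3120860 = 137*22780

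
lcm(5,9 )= 45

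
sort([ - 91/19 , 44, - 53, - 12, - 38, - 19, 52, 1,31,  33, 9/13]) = [ -53, - 38, -19,-12, -91/19,9/13, 1,  31, 33,44, 52]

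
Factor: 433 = 433^1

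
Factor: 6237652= 2^2*47^1*33179^1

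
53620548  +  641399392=695019940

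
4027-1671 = 2356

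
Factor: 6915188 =2^2 *7^1*246971^1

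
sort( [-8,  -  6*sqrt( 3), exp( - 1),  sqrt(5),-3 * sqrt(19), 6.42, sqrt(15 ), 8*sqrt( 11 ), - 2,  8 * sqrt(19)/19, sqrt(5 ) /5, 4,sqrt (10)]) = [ - 3*sqrt( 19),-6 * sqrt( 3), -8 , -2,exp( - 1 ), sqrt( 5 )/5, 8*sqrt(19)/19,  sqrt( 5), sqrt(10 ), sqrt( 15), 4, 6.42, 8 * sqrt( 11 )] 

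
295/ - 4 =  - 74 + 1/4 = - 73.75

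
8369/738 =11+251/738 = 11.34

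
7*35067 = 245469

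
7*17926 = 125482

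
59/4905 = 59/4905 = 0.01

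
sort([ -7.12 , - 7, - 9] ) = [ - 9,-7.12, - 7]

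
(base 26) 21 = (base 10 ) 53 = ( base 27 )1Q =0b110101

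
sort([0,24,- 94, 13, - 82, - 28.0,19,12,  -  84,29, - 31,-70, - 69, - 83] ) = [ - 94, - 84, - 83, - 82, -70,-69, - 31,-28.0,0,12,13,19,24,  29]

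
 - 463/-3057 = 463/3057 = 0.15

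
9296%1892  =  1728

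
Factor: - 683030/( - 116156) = 835/142 = 2^( - 1 )*5^1*71^(-1) *167^1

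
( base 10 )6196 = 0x1834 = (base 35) 521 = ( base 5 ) 144241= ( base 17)1478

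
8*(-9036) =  - 72288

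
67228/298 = 225+89/149 = 225.60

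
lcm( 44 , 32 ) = 352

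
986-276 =710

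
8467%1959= 631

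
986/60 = 16 + 13/30 = 16.43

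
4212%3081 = 1131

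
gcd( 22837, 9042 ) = 1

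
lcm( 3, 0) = 0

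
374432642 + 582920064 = 957352706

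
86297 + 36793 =123090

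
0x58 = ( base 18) 4G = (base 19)4C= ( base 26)3a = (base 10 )88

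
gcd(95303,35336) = 1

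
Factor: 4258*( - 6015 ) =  - 2^1*3^1*5^1*401^1*2129^1 = - 25611870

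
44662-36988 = 7674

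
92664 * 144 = 13343616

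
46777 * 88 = 4116376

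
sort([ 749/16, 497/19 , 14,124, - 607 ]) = [-607, 14, 497/19, 749/16,124] 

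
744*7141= 5312904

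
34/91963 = 34/91963  =  0.00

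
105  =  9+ 96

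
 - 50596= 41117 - 91713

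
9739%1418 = 1231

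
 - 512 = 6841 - 7353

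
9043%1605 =1018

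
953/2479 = 953/2479 = 0.38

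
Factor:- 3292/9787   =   - 2^2*823^1*9787^(  -  1 )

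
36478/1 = 36478 = 36478.00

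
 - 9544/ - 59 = 9544/59 = 161.76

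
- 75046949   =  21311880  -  96358829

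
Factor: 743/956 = 2^ ( - 2 )*239^ (  -  1) * 743^1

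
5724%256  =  92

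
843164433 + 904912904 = 1748077337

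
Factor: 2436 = 2^2*3^1*7^1*29^1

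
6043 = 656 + 5387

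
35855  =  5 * 7171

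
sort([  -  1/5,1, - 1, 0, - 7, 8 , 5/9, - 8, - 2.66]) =[ - 8, - 7, - 2.66, - 1, - 1/5,  0, 5/9,  1,  8] 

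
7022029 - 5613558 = 1408471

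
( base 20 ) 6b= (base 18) 75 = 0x83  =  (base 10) 131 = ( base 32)43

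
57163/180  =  317  +  103/180 = 317.57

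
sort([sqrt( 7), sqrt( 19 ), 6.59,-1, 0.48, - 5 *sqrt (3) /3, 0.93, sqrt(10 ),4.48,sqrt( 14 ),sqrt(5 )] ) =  [ - 5*sqrt( 3 )/3,  -  1,  0.48,0.93,sqrt( 5 ),sqrt( 7),sqrt(10 ), sqrt( 14),  sqrt( 19),4.48, 6.59]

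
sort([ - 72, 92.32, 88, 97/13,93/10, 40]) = [ - 72, 97/13, 93/10, 40, 88,  92.32] 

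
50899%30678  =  20221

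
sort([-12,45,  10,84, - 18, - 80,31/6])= [ - 80, - 18 ,-12, 31/6, 10,45,84]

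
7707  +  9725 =17432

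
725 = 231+494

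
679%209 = 52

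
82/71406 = 41/35703=0.00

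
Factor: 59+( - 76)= - 17^1=- 17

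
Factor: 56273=7^1 *8039^1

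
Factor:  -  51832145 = -5^1*53^1*195593^1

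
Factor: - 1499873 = -31^1 * 48383^1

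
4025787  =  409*9843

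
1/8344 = 1/8344 = 0.00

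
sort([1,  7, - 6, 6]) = [ - 6,1, 6, 7]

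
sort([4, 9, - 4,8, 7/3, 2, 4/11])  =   [ - 4 , 4/11  ,  2 , 7/3,  4, 8, 9]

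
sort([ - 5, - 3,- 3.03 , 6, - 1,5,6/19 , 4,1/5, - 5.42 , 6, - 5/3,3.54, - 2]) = [ - 5.42, - 5, - 3.03, - 3,-2, - 5/3, - 1,1/5, 6/19 , 3.54,4,5,6,6]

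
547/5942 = 547/5942= 0.09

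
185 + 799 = 984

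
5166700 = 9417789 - 4251089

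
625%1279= 625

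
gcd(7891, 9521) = 1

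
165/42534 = 55/14178 = 0.00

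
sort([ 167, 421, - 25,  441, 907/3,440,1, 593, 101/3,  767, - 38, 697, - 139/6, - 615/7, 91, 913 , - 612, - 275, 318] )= [-612,-275, - 615/7, - 38, - 25, - 139/6,  1, 101/3,  91 , 167, 907/3,318, 421,440,441, 593, 697,767,  913 ]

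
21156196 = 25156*841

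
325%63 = 10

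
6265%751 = 257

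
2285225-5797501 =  - 3512276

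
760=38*20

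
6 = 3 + 3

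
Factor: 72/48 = 2^( - 1)*3^1 = 3/2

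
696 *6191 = 4308936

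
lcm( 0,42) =0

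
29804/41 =29804/41= 726.93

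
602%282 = 38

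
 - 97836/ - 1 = 97836/1=97836.00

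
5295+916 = 6211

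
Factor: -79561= -79561^1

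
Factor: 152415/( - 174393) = -3^(  -  1)*5^1*1129^1*2153^(  -  1) = - 5645/6459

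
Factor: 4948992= 2^10*3^3*179^1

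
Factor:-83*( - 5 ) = 5^1 * 83^1= 415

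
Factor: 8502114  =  2^1 * 3^1*1417019^1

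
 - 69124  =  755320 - 824444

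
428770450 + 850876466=1279646916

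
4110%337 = 66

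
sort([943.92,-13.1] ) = [ - 13.1,943.92 ] 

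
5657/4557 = 5657/4557 = 1.24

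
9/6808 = 9/6808 = 0.00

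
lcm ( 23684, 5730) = 355260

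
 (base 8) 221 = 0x91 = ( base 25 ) 5k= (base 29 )50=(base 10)145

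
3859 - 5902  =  -2043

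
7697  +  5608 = 13305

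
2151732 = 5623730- 3471998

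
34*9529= 323986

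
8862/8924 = 4431/4462 = 0.99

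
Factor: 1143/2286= 1/2 = 2^(-1)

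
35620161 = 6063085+29557076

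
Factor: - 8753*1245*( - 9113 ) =3^1*5^1*13^1* 83^1*701^1*8753^1 =99308780805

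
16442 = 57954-41512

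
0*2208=0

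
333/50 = 333/50 = 6.66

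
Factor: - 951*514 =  - 2^1*3^1*257^1*317^1 = -488814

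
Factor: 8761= 8761^1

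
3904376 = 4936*791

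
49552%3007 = 1440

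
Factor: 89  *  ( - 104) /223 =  - 9256/223 = - 2^3*13^1*89^1*223^( - 1)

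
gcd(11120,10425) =695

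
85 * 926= 78710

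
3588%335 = 238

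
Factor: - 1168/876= -4/3 = - 2^2*3^( -1) 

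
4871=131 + 4740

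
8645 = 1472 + 7173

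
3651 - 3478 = 173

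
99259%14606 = 11623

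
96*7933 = 761568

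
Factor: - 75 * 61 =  - 4575= - 3^1*5^2*61^1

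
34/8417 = 34/8417 = 0.00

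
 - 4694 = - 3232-1462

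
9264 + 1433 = 10697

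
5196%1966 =1264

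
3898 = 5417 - 1519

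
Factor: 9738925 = 5^2*7^1*19^1*29^1 * 101^1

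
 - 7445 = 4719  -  12164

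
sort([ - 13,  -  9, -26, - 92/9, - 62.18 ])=[ - 62.18,-26,-13,  -  92/9,  -  9]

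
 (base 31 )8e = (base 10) 262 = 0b100000110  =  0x106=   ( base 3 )100201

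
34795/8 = 34795/8= 4349.38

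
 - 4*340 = -1360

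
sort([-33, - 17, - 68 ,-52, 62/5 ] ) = [ - 68, - 52, - 33, - 17,  62/5 ] 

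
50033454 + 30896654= 80930108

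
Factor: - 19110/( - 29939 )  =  30/47 =2^1*3^1 * 5^1 *47^(-1)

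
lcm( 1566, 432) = 12528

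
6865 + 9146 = 16011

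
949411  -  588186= 361225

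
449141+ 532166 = 981307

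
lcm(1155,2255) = 47355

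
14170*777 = 11010090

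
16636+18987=35623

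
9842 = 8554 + 1288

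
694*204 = 141576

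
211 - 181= 30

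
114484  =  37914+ 76570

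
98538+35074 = 133612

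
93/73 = 1 + 20/73 =1.27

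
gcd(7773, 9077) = 1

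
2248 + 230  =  2478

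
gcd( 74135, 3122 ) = 1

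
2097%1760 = 337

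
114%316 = 114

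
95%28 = 11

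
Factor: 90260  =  2^2 *5^1*4513^1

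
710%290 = 130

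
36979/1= 36979 = 36979.00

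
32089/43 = 32089/43 = 746.26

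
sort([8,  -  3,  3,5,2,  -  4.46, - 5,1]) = [-5,  -  4.46, - 3,1, 2,  3,5,8] 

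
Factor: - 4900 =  - 2^2*5^2*7^2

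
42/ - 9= -14/3 = -4.67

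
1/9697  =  1/9697  =  0.00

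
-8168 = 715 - 8883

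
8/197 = 8/197 = 0.04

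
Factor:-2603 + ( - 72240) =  - 74843  =  -74843^1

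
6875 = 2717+4158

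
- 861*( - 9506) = 8184666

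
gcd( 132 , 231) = 33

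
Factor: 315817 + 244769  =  2^1*3^1*13^1 * 7187^1 = 560586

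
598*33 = 19734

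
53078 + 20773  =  73851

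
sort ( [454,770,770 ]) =[ 454, 770,770 ]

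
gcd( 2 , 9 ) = 1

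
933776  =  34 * 27464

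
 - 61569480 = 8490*( - 7252)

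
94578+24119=118697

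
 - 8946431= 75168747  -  84115178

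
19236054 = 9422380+9813674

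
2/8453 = 2/8453=0.00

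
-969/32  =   - 31+23/32=- 30.28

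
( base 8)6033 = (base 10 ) 3099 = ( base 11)2368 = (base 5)44344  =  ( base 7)12015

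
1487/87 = 1487/87 =17.09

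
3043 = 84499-81456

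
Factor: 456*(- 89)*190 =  -2^4*3^1*5^1*19^2*89^1 = - 7710960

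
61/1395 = 61/1395 = 0.04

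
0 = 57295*0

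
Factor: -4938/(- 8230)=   3^1*5^( - 1) = 3/5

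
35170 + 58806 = 93976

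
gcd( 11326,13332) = 2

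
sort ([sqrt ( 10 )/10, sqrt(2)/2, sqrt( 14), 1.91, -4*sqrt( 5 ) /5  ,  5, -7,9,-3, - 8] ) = [ - 8, - 7,  -  3, - 4*sqrt( 5)/5, sqrt (10) /10, sqrt (2) /2, 1.91,sqrt( 14 ), 5, 9] 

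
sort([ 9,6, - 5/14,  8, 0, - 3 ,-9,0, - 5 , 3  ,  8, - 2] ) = [ -9 ,-5, - 3,-2,-5/14, 0,0,  3,6, 8 , 8,9] 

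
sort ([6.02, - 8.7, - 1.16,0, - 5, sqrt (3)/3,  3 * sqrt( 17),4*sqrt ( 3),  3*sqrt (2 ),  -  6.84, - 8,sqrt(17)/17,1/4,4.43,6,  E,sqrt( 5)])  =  [ - 8.7, - 8,- 6.84,-5, - 1.16 , 0,sqrt ( 17)/17 , 1/4,sqrt(3)/3, sqrt( 5),  E,  3*sqrt(2),4.43, 6,6.02,4*sqrt( 3),  3*sqrt( 17 )]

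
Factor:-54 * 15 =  - 2^1*3^4*5^1 = - 810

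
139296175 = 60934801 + 78361374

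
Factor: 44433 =3^2*4937^1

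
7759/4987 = 1 + 2772/4987 = 1.56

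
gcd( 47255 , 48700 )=5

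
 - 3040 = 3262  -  6302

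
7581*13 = 98553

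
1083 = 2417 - 1334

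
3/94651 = 3/94651 =0.00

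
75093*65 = 4881045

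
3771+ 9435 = 13206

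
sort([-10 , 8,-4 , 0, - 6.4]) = [ - 10, - 6.4, - 4, 0, 8]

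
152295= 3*50765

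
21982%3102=268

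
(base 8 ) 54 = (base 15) 2e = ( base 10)44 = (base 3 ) 1122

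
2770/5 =554 = 554.00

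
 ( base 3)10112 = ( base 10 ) 95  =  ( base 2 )1011111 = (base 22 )47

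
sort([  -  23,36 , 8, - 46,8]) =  [ - 46, -23,  8,8,  36]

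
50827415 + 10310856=61138271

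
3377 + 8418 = 11795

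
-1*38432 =  -  38432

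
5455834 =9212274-3756440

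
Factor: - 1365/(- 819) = 3^ (-1) * 5^1 = 5/3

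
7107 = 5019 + 2088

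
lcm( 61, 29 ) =1769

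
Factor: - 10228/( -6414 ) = 5114/3207 = 2^1*3^( - 1 )*1069^( - 1 )*2557^1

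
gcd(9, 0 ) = 9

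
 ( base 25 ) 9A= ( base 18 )D1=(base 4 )3223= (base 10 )235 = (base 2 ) 11101011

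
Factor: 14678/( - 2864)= - 2^( - 3)*41^1 = - 41/8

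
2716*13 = 35308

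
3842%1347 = 1148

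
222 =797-575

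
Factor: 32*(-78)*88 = -219648 = - 2^9*3^1*11^1*13^1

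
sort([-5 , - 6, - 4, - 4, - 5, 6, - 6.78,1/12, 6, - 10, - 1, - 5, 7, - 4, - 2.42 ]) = [ - 10, - 6.78, - 6, - 5, - 5, - 5, - 4, - 4, - 4,-2.42, - 1, 1/12,  6, 6, 7]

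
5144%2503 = 138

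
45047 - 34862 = 10185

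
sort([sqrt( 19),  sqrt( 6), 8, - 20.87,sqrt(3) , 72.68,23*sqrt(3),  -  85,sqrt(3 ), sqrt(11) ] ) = [ - 85,  -  20.87, sqrt(3), sqrt(3),sqrt( 6),sqrt(11),sqrt ( 19),8 , 23*sqrt(3 ),72.68 ] 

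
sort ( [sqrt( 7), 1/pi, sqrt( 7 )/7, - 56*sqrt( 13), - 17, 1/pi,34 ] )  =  [ - 56*sqrt( 13), - 17, 1/pi, 1/pi, sqrt(7) /7, sqrt(7 ),34]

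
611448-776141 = -164693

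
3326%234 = 50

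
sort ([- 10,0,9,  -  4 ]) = [-10,-4,0,  9] 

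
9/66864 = 3/22288 = 0.00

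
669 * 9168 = 6133392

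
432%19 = 14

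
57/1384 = 57/1384 = 0.04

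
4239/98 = 4239/98 =43.26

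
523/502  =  1 +21/502=1.04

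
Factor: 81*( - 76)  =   - 2^2*3^4*19^1  =  - 6156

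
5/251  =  5/251 = 0.02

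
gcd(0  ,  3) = 3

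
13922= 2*6961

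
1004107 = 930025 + 74082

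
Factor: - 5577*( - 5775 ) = 3^2 * 5^2*7^1*11^2*13^2 = 32207175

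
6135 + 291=6426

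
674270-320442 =353828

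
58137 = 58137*1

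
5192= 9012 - 3820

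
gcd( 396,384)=12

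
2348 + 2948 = 5296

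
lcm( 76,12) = 228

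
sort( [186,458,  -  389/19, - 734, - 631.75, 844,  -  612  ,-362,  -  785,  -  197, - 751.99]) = [  -  785, - 751.99, - 734, - 631.75,- 612, - 362,  -  197,  -  389/19, 186, 458, 844] 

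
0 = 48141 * 0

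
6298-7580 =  - 1282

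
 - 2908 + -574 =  - 3482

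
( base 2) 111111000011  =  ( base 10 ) 4035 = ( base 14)1683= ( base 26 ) 5P5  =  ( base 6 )30403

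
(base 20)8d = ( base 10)173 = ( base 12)125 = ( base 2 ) 10101101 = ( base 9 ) 212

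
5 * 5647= 28235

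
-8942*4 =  - 35768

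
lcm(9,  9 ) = 9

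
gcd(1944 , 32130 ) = 54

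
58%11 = 3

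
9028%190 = 98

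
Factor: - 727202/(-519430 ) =5^ (-1) * 7^1 = 7/5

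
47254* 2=94508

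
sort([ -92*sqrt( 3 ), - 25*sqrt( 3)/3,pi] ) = [ - 92 * sqrt(3), - 25*sqrt( 3) /3,pi]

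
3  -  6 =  - 3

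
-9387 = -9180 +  - 207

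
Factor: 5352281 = 11^1 *19^1*25609^1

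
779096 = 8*97387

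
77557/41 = 77557/41 =1891.63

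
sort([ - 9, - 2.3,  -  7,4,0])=[ - 9, - 7, - 2.3, 0,4]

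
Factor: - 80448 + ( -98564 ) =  - 179012 = - 2^2*44753^1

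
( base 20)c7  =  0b11110111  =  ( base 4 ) 3313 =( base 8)367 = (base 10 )247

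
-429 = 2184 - 2613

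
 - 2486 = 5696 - 8182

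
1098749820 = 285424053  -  -813325767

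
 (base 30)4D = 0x85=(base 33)41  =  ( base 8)205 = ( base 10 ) 133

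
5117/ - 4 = - 1280  +  3/4  =  - 1279.25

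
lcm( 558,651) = 3906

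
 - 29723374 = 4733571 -34456945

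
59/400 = 59/400 = 0.15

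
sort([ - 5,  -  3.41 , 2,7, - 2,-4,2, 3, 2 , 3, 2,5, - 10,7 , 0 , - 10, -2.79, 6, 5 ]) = [ - 10, - 10,  -  5, - 4, - 3.41 ,-2.79 ,-2, 0, 2, 2,2, 2, 3, 3 , 5, 5,6 , 7,7]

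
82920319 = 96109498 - 13189179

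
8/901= 8/901 = 0.01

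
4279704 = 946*4524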